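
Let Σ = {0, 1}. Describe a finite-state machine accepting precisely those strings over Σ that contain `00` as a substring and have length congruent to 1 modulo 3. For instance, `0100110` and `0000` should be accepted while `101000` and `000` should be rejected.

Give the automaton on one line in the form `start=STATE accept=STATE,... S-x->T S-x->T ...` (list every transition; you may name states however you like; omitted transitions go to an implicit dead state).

start=s0 accept=s8 s0-0->s1 s0-1->s2 s1-0->s3 s1-1->s4 s2-0->s5 s2-1->s4 s3-0->s6 s3-1->s6 s4-0->s7 s4-1->s0 s5-0->s6 s5-1->s0 s6-0->s8 s6-1->s8 s7-0->s8 s7-1->s2 s8-0->s3 s8-1->s3

Run two small machines in parallel and take their product. One (3 states) tracks whether and how much of `00` has been seen; the other (3 states) tracks the input length modulo 3. Each combined state is a pair, one component from each; accept when both components accept.
A 9-state machine:
        0   1  
>  s0   s1  s2 
   s1   s3  s4 
   s2   s5  s4 
   s3   s6  s6 
   s4   s7  s0 
   s5   s6  s0 
   s6   s8  s8 
   s7   s8  s2 
 * s8   s3  s3 
(> = start, * = accepting)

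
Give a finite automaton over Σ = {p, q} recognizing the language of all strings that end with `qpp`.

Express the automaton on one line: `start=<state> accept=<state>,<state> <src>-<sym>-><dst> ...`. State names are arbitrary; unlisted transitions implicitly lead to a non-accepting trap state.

start=S0 accept=S3 S0-p->S0 S0-q->S1 S1-p->S2 S1-q->S1 S2-p->S3 S2-q->S1 S3-p->S0 S3-q->S1

Remember how much of `qpp` the current input suffix matches. State S0 means no match yet; S1 means the last symbol is `q`; S2 means the last 2 symbols are `qp`; S3 means the last 3 symbols are `qpp`. Only S3 accepts. On a mismatch, fall back to the longest proper suffix that is still a prefix of `qpp`.
4 states suffice.
        p   q  
>  S0   S0  S1 
   S1   S2  S1 
   S2   S3  S1 
 * S3   S0  S1 
(> = start, * = accepting)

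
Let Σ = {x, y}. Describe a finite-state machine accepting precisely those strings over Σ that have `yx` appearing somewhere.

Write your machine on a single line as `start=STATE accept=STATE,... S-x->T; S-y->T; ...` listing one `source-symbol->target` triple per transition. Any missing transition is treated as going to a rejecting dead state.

Track how much of `yx` has been matched so far: state q0 is no progress, q2 is the absorbing accept state reached once `yx` has occurred. Intermediate states record partial matches; on a mismatch, fall back to the longest reusable overlap.
3 states suffice.
        x   y  
>  q0   q0  q1 
   q1   q2  q1 
 * q2   q2  q2 
(> = start, * = accepting)

start=q0; accept=q2; q0-x->q0; q0-y->q1; q1-x->q2; q1-y->q1; q2-x->q2; q2-y->q2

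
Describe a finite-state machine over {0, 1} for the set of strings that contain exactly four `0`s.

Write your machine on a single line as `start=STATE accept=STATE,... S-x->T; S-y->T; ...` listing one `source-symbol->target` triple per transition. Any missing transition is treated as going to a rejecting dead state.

start=A; accept=E; A-0->B; A-1->A; B-0->C; B-1->B; C-0->D; C-1->C; D-0->E; D-1->D; E-0->F; E-1->E; F-0->F; F-1->F

Count `0`s, saturating at 5: states A through E mean 0 through 4 `0`s seen; F means more than 4. Each `0` increments (capped at F); other symbols loop. Accept from {E}.
6 states suffice.
       0  1 
>  A   B  A 
   B   C  B 
   C   D  C 
   D   E  D 
 * E   F  E 
   F   F  F 
(> = start, * = accepting)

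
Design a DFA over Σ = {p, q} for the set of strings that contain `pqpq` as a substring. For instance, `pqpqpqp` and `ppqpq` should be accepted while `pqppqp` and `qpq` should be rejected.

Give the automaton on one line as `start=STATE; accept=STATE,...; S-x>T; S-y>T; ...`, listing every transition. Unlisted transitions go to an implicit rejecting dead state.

start=s0; accept=s4; s0-p>s1; s0-q>s0; s1-p>s1; s1-q>s2; s2-p>s3; s2-q>s0; s3-p>s1; s3-q>s4; s4-p>s4; s4-q>s4

States s0..s3 record the length of the longest prefix of `pqpq` that matches the current input suffix. Reaching s4 means `pqpq` has been seen, and we stay there forever. Accept from s4.
5 states suffice.
        p   q  
>  s0   s1  s0 
   s1   s1  s2 
   s2   s3  s0 
   s3   s1  s4 
 * s4   s4  s4 
(> = start, * = accepting)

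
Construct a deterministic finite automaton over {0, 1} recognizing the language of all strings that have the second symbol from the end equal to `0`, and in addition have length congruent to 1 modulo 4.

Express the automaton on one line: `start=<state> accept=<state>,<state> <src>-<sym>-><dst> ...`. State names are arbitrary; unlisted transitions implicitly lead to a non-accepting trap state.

start=A accept=P,Q A-0->B A-1->C B-0->D B-1->E C-0->F C-1->G D-0->H D-1->I E-0->J E-1->K F-0->H F-1->I G-0->J G-1->K H-0->L H-1->M I-0->N I-1->O J-0->L J-1->M K-0->N K-1->O L-0->P L-1->Q M-0->R M-1->S N-0->P N-1->Q O-0->R O-1->S P-0->D P-1->E Q-0->F Q-1->G R-0->D R-1->E S-0->F S-1->G

Handle the two conditions separately and then intersect. One (7 states) tracks the last 2 symbols read; the other (4 states) tracks the input length modulo 4. Each combined state is a pair, one component from each; accept when both components accept.
A 19-state machine:
       0  1 
>  A   B  C 
   B   D  E 
   C   F  G 
   D   H  I 
   E   J  K 
   F   H  I 
   G   J  K 
   H   L  M 
   I   N  O 
   J   L  M 
   K   N  O 
   L   P  Q 
   M   R  S 
   N   P  Q 
   O   R  S 
 * P   D  E 
 * Q   F  G 
   R   D  E 
   S   F  G 
(> = start, * = accepting)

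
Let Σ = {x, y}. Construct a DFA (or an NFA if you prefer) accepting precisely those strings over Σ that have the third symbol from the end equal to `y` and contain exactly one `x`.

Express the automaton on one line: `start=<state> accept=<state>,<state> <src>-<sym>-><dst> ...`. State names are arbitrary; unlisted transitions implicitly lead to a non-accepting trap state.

start=q0 accept=q8,q9,q10 q0-x->q1 q0-y->q2 q1-x->q3 q1-y->q4 q2-x->q5 q2-y->q6 q3-x->q3 q3-y->q3 q4-x->q3 q4-y->q7 q5-x->q3 q5-y->q8 q6-x->q9 q6-y->q6 q7-x->q3 q7-y->q10 q8-x->q3 q8-y->q7 q9-x->q3 q9-y->q8 q10-x->q3 q10-y->q10

Handle the two conditions separately and then intersect. One (15 states) tracks the last 3 symbols read; the other (3 states) tracks the count of `x`s, saturating at 2. Each combined state is a pair, one component from each; accept when both components accept. Minimizing collapses redundant product states.
          x    y  
>  q0     q1   q2 
   q1     q3   q4 
   q2     q5   q6 
   q3     q3   q3 
   q4     q3   q7 
   q5     q3   q8 
   q6     q9   q6 
   q7     q3  q10 
 * q8     q3   q7 
 * q9     q3   q8 
 * q10    q3  q10 
(> = start, * = accepting)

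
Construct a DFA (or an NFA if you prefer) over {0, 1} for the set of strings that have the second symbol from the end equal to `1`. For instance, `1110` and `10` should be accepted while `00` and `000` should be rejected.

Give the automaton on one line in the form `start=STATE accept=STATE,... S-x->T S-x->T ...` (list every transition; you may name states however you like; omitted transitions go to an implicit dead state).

start=A accept=F,G A-0->B A-1->C B-0->D B-1->E C-0->F C-1->G D-0->D D-1->E E-0->F E-1->G F-0->D F-1->E G-0->F G-1->G

Because acceptance depends on a position counted from the end, the machine has to buffer the most recent 2 symbols. Make each state the string of the last up-to-2 symbols read; on input `x` shift the window left and append `x`. Accept when the buffered window has length 2 and begins with `1`.
A 7-state machine:
       0  1 
>  A   B  C 
   B   D  E 
   C   F  G 
   D   D  E 
   E   F  G 
 * F   D  E 
 * G   F  G 
(> = start, * = accepting)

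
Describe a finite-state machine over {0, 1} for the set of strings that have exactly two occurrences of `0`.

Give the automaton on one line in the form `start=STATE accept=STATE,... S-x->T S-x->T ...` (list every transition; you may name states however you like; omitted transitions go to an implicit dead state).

start=q0 accept=q2 q0-0->q1 q0-1->q0 q1-0->q2 q1-1->q1 q2-0->q3 q2-1->q2 q3-0->q3 q3-1->q3

Only the number of `0`s matters, and only up to 3. Make a chain q0 → q1 → q2 → q3 advanced by each `0` (with q3 absorbing); every other symbol self-loops. The accepting set is {q2}.
        0   1  
>  q0   q1  q0 
   q1   q2  q1 
 * q2   q3  q2 
   q3   q3  q3 
(> = start, * = accepting)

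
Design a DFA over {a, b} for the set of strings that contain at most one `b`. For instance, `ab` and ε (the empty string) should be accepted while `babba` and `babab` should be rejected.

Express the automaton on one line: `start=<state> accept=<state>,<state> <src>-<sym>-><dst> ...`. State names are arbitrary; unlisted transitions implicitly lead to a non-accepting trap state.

Count `b`s, saturating at 2: state s0 means no `b` yet, s1 means one `b` seen, s2 means more than one. Each `b` increments (capped at s2); other symbols loop. Accept from {s0, s1}.
3 states suffice.
        a   b  
>* s0   s0  s1 
 * s1   s1  s2 
   s2   s2  s2 
(> = start, * = accepting)

start=s0 accept=s0,s1 s0-a->s0 s0-b->s1 s1-a->s1 s1-b->s2 s2-a->s2 s2-b->s2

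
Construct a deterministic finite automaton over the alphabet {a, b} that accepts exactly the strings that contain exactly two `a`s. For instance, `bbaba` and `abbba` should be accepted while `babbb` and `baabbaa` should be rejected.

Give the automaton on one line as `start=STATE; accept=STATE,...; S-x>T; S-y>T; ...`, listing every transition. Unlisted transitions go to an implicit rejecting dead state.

start=q0; accept=q2; q0-a>q1; q0-b>q0; q1-a>q2; q1-b>q1; q2-a>q3; q2-b>q2; q3-a>q3; q3-b>q3

Count `a`s, saturating at 3: states q0 through q2 mean 0 through 2 `a`s seen; q3 means more than 2. Each `a` increments (capped at q3); other symbols loop. Accept from {q2}.
With 4 states:
        a   b  
>  q0   q1  q0 
   q1   q2  q1 
 * q2   q3  q2 
   q3   q3  q3 
(> = start, * = accepting)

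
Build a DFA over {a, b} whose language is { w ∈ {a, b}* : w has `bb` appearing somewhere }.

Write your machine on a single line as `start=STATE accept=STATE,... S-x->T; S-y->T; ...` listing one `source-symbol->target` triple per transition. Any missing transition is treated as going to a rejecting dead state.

States q0..q1 record the length of the longest prefix of `bb` that matches the current input suffix. Reaching q2 means `bb` has been seen, and we stay there forever. Accept from q2.
3 states suffice.
        a   b  
>  q0   q0  q1 
   q1   q0  q2 
 * q2   q2  q2 
(> = start, * = accepting)

start=q0; accept=q2; q0-a->q0; q0-b->q1; q1-a->q0; q1-b->q2; q2-a->q2; q2-b->q2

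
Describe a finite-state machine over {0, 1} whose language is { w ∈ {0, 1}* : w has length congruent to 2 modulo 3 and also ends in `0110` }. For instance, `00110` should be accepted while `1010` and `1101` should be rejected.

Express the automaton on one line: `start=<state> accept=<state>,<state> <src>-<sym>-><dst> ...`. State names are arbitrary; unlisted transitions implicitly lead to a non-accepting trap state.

Handle the two conditions separately and then intersect. One (3 states) tracks the input length modulo 3; the other (5 states) tracks how much of the suffix `0110` has currently been matched. Each combined state is a pair, one component from each; accept when both components accept. Equivalent product states are then merged.
7 states suffice.
        0   1  
>  q0   q1  q1 
   q1   q2  q3 
   q2   q0  q4 
   q3   q0  q0 
   q4   q1  q5 
   q5   q6  q3 
 * q6   q0  q4 
(> = start, * = accepting)

start=q0 accept=q6 q0-0->q1 q0-1->q1 q1-0->q2 q1-1->q3 q2-0->q0 q2-1->q4 q3-0->q0 q3-1->q0 q4-0->q1 q4-1->q5 q5-0->q6 q5-1->q3 q6-0->q0 q6-1->q4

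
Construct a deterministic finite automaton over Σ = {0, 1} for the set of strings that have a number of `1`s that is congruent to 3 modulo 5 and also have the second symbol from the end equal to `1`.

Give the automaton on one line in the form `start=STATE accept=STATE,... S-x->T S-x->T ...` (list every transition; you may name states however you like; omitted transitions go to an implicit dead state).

Build one automaton per condition and run them in lockstep. The first has 5 states tracking the count of `1`s modulo 5; the second has 7 states tracking the last 2 symbols read. A product state is a pair (one from each), accepting exactly when both do. Equivalent product states are then merged.
        0   1  
>  q0   q0  q1 
   q1   q1  q2 
   q2   q3  q4 
   q3   q3  q5 
 * q4   q6  q7 
   q5   q6  q7 
 * q6   q8  q7 
   q7   q7  q0 
   q8   q8  q7 
(> = start, * = accepting)

start=q0 accept=q4,q6 q0-0->q0 q0-1->q1 q1-0->q1 q1-1->q2 q2-0->q3 q2-1->q4 q3-0->q3 q3-1->q5 q4-0->q6 q4-1->q7 q5-0->q6 q5-1->q7 q6-0->q8 q6-1->q7 q7-0->q7 q7-1->q0 q8-0->q8 q8-1->q7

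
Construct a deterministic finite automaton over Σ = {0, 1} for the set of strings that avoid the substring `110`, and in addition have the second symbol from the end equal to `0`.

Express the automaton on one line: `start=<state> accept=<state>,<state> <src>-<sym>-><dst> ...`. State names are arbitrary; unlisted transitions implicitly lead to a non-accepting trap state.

start=A accept=D,E A-0->B A-1->C B-0->D B-1->E C-0->F C-1->G D-0->D D-1->E E-0->F E-1->G F-0->D F-1->E G-0->H G-1->G H-0->I H-1->J I-0->I I-1->J J-0->H J-1->K K-0->H K-1->K

Run two small machines in parallel and take their product. One (4 states) tracks partial matches of the forbidden pattern `110`; the other (7 states) tracks the last 2 symbols read. Each combined state is a pair, one component from each; accept when both components accept.
With 11 states:
       0  1 
>  A   B  C 
   B   D  E 
   C   F  G 
 * D   D  E 
 * E   F  G 
   F   D  E 
   G   H  G 
   H   I  J 
   I   I  J 
   J   H  K 
   K   H  K 
(> = start, * = accepting)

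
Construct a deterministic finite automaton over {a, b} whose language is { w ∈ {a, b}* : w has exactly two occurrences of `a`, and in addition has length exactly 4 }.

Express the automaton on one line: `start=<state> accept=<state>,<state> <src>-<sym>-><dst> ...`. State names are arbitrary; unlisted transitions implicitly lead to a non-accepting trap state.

start=s0 accept=s9 s0-a->s1 s0-b->s2 s1-a->s3 s1-b->s4 s2-a->s4 s2-b->s5 s3-a->s6 s3-b->s7 s4-a->s7 s4-b->s8 s5-a->s8 s5-b->s6 s6-a->s6 s6-b->s6 s7-a->s6 s7-b->s9 s8-a->s9 s8-b->s6 s9-a->s6 s9-b->s6

Build one automaton per condition and run them in lockstep. The first has 4 states tracking the count of `a`s, saturating at 3; the second has 6 states tracking the input length, saturating at 5. A product state is a pair (one from each), accepting exactly when both do. Minimizing collapses redundant product states.
        a   b  
>  s0   s1  s2 
   s1   s3  s4 
   s2   s4  s5 
   s3   s6  s7 
   s4   s7  s8 
   s5   s8  s6 
   s6   s6  s6 
   s7   s6  s9 
   s8   s9  s6 
 * s9   s6  s6 
(> = start, * = accepting)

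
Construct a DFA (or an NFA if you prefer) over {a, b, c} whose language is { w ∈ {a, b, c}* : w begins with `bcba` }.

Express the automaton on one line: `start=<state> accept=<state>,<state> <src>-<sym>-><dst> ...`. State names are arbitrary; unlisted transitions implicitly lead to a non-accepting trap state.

Check the first 4 symbols one by one: q0 through q3 record how many have matched `bcba` so far; any wrong symbol goes to the dead state q5. After all 4 match we enter the accepting sink q4.
        a   b   c  
>  q0   q5  q1  q5 
   q1   q5  q5  q2 
   q2   q5  q3  q5 
   q3   q4  q5  q5 
 * q4   q4  q4  q4 
   q5   q5  q5  q5 
(> = start, * = accepting)

start=q0 accept=q4 q0-a->q5 q0-b->q1 q0-c->q5 q1-a->q5 q1-b->q5 q1-c->q2 q2-a->q5 q2-b->q3 q2-c->q5 q3-a->q4 q3-b->q5 q3-c->q5 q4-a->q4 q4-b->q4 q4-c->q4 q5-a->q5 q5-b->q5 q5-c->q5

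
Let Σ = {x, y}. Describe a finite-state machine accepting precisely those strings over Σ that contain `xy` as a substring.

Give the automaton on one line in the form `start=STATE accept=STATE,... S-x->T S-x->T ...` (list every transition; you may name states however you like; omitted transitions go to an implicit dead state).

start=A accept=C A-x->B A-y->A B-x->B B-y->C C-x->C C-y->C

States A..B record the length of the longest prefix of `xy` that matches the current input suffix. Reaching C means `xy` has been seen, and we stay there forever. Accept from C.
With 3 states:
       x  y 
>  A   B  A 
   B   B  C 
 * C   C  C 
(> = start, * = accepting)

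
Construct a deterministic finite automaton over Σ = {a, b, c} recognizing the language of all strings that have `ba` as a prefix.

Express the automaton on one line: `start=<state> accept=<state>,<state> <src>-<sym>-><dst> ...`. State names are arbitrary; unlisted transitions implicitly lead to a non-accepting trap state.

Check the first 2 symbols one by one: q0 through q1 record how many have matched `ba` so far; any wrong symbol goes to the dead state q3. After all 2 match we enter the accepting sink q2.
        a   b   c  
>  q0   q3  q1  q3 
   q1   q2  q3  q3 
 * q2   q2  q2  q2 
   q3   q3  q3  q3 
(> = start, * = accepting)

start=q0 accept=q2 q0-a->q3 q0-b->q1 q0-c->q3 q1-a->q2 q1-b->q3 q1-c->q3 q2-a->q2 q2-b->q2 q2-c->q2 q3-a->q3 q3-b->q3 q3-c->q3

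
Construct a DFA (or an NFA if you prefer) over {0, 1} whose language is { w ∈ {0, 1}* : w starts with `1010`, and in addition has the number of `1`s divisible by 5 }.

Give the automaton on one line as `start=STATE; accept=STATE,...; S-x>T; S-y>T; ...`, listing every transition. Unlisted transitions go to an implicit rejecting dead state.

start=A; accept=I; A-0>B; A-1>C; B-0>B; B-1>B; C-0>D; C-1>B; D-0>B; D-1>E; E-0>F; E-1>B; F-0>F; F-1>G; G-0>G; G-1>H; H-0>H; H-1>I; I-0>I; I-1>J; J-0>J; J-1>F

Run two small machines in parallel and take their product. One (6 states) tracks whether the input so far still matches the prefix `1010`; the other (5 states) tracks the count of `1`s modulo 5. Each combined state is a pair, one component from each; accept when both components accept. After merging equivalent states the machine shrinks.
A 10-state machine:
       0  1 
>  A   B  C 
   B   B  B 
   C   D  B 
   D   B  E 
   E   F  B 
   F   F  G 
   G   G  H 
   H   H  I 
 * I   I  J 
   J   J  F 
(> = start, * = accepting)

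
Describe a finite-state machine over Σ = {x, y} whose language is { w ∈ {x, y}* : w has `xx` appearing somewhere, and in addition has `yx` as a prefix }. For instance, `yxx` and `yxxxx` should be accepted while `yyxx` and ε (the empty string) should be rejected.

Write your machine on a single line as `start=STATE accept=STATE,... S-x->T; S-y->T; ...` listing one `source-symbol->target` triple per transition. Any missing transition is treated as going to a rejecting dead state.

Handle the two conditions separately and then intersect. The first has 3 states tracking whether and how much of `xx` has been seen; the second has 4 states tracking whether the input so far still matches the prefix `yx`. A product state is a pair (one from each), accepting exactly when both do. Equivalent product states are then merged.
6 states suffice.
       x  y 
>  A   B  C 
   B   B  B 
   C   D  B 
   D   E  F 
 * E   E  E 
   F   D  F 
(> = start, * = accepting)

start=A; accept=E; A-x->B; A-y->C; B-x->B; B-y->B; C-x->D; C-y->B; D-x->E; D-y->F; E-x->E; E-y->E; F-x->D; F-y->F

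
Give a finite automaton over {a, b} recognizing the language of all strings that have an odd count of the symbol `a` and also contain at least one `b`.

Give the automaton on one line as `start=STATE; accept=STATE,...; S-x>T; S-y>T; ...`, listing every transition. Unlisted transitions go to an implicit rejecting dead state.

start=s0; accept=s3; s0-a>s1; s0-b>s2; s1-a>s0; s1-b>s3; s2-a>s3; s2-b>s2; s3-a>s2; s3-b>s3

Handle the two conditions separately and then intersect. One (2 states) tracks the count of `a`s modulo 2; the other (3 states) tracks the count of `b`s, saturating at 2. Each combined state is a pair, one component from each; accept when both components accept. Minimizing collapses redundant product states.
4 states suffice.
        a   b  
>  s0   s1  s2 
   s1   s0  s3 
   s2   s3  s2 
 * s3   s2  s3 
(> = start, * = accepting)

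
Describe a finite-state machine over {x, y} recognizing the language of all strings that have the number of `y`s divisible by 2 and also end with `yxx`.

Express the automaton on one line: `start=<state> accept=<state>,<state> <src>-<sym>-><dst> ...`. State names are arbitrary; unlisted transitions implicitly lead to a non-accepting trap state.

start=q0 accept=q4 q0-x->q0 q0-y->q1 q1-x->q1 q1-y->q2 q2-x->q3 q2-y->q1 q3-x->q4 q3-y->q1 q4-x->q0 q4-y->q1

Handle the two conditions separately and then intersect. One (2 states) tracks the count of `y`s modulo 2; the other (4 states) tracks how much of the suffix `yxx` has currently been matched. Each combined state is a pair, one component from each; accept when both components accept. Minimizing collapses redundant product states.
With 5 states:
        x   y  
>  q0   q0  q1 
   q1   q1  q2 
   q2   q3  q1 
   q3   q4  q1 
 * q4   q0  q1 
(> = start, * = accepting)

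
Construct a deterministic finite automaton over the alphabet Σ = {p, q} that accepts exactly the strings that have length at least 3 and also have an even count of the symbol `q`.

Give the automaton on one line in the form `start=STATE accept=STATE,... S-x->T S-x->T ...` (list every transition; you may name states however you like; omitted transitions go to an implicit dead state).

start=S0 accept=S5,S7 S0-p->S1 S0-q->S2 S1-p->S3 S1-q->S4 S2-p->S4 S2-q->S3 S3-p->S5 S3-q->S6 S4-p->S6 S4-q->S5 S5-p->S7 S5-q->S8 S6-p->S8 S6-q->S7 S7-p->S7 S7-q->S8 S8-p->S8 S8-q->S7

Build one automaton per condition and run them in lockstep. The first has 5 states tracking the input length, saturating at 4; the second has 2 states tracking the count of `q`s modulo 2. A product state is a pair (one from each), accepting exactly when both do.
9 states suffice.
        p   q  
>  S0   S1  S2 
   S1   S3  S4 
   S2   S4  S3 
   S3   S5  S6 
   S4   S6  S5 
 * S5   S7  S8 
   S6   S8  S7 
 * S7   S7  S8 
   S8   S8  S7 
(> = start, * = accepting)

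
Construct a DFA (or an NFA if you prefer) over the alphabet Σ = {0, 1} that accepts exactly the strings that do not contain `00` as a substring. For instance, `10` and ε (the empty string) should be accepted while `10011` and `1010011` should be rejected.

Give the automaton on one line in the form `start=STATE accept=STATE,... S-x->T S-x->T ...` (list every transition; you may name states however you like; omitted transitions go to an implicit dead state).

This is the complement of 'contains `00`'. Use the same substring-matching states — q0 through q2 holding how much of `00` has just been matched — but flip the accepting set: everything except the trap q2 accepts.
A 3-state machine:
        0   1  
>* q0   q1  q0 
 * q1   q2  q0 
   q2   q2  q2 
(> = start, * = accepting)

start=q0 accept=q0,q1 q0-0->q1 q0-1->q0 q1-0->q2 q1-1->q0 q2-0->q2 q2-1->q2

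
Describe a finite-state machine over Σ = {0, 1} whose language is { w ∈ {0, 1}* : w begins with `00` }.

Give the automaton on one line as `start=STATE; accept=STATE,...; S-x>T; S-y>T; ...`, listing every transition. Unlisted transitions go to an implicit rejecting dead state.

start=S0; accept=S2; S0-0>S1; S0-1>S3; S1-0>S2; S1-1>S3; S2-0>S2; S2-1>S2; S3-0>S3; S3-1>S3

Check the first 2 symbols one by one: S0 through S1 record how many have matched `00` so far; any wrong symbol goes to the dead state S3. After all 2 match we enter the accepting sink S2.
        0   1  
>  S0   S1  S3 
   S1   S2  S3 
 * S2   S2  S2 
   S3   S3  S3 
(> = start, * = accepting)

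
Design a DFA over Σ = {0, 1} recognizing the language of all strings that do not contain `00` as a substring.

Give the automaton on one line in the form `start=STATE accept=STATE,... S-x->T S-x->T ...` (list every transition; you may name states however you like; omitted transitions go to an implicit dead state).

Track partial matches of the forbidden pattern `00`. State S2 is a dead state reached once `00` has occurred; every other state accepts. S0 means no part of `00` is currently matched.
        0   1  
>* S0   S1  S0 
 * S1   S2  S0 
   S2   S2  S2 
(> = start, * = accepting)

start=S0 accept=S0,S1 S0-0->S1 S0-1->S0 S1-0->S2 S1-1->S0 S2-0->S2 S2-1->S2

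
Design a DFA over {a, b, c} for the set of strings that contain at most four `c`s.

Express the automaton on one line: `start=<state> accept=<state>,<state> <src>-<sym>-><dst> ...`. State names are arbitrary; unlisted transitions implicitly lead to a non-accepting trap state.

Only the number of `c`s matters, and only up to 5. Make a chain s0 → s1 → s2 → s3 → s4 → s5 advanced by each `c` (with s5 absorbing); every other symbol self-loops. The accepting set is {s0, s1, s2, s3, s4}.
6 states suffice.
        a   b   c  
>* s0   s0  s0  s1 
 * s1   s1  s1  s2 
 * s2   s2  s2  s3 
 * s3   s3  s3  s4 
 * s4   s4  s4  s5 
   s5   s5  s5  s5 
(> = start, * = accepting)

start=s0 accept=s0,s1,s2,s3,s4 s0-a->s0 s0-b->s0 s0-c->s1 s1-a->s1 s1-b->s1 s1-c->s2 s2-a->s2 s2-b->s2 s2-c->s3 s3-a->s3 s3-b->s3 s3-c->s4 s4-a->s4 s4-b->s4 s4-c->s5 s5-a->s5 s5-b->s5 s5-c->s5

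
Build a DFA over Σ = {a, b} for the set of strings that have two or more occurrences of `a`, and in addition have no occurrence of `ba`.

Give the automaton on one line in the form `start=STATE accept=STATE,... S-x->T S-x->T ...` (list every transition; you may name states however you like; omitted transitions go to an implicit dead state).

Build one automaton per condition and run them in lockstep. One (4 states) tracks the count of `a`s, saturating at 3; the other (3 states) tracks partial matches of the forbidden pattern `ba`. Each combined state is a pair, one component from each; accept when both components accept.
An 11-state machine:
          a    b  
>  S0     S1   S2 
   S1     S3   S4 
   S2     S5   S2 
 * S3     S6   S7 
   S4     S8   S4 
   S5     S8   S5 
 * S6     S6   S9 
 * S7    S10   S7 
   S8    S10   S8 
 * S9    S10   S9 
   S10   S10  S10 
(> = start, * = accepting)

start=S0 accept=S3,S6,S7,S9 S0-a->S1 S0-b->S2 S1-a->S3 S1-b->S4 S2-a->S5 S2-b->S2 S3-a->S6 S3-b->S7 S4-a->S8 S4-b->S4 S5-a->S8 S5-b->S5 S6-a->S6 S6-b->S9 S7-a->S10 S7-b->S7 S8-a->S10 S8-b->S8 S9-a->S10 S9-b->S9 S10-a->S10 S10-b->S10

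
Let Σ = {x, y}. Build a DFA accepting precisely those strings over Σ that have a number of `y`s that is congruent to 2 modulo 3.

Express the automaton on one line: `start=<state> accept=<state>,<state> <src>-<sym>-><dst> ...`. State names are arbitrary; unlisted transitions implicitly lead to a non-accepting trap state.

start=q0 accept=q2 q0-x->q0 q0-y->q1 q1-x->q1 q1-y->q2 q2-x->q2 q2-y->q0

The only thing that matters is how many `y`s have appeared, reduced mod 3. Use one state per residue: q0 for 0, …, q2 for 2. Reading `y` moves to the next residue; anything else stays put. q2 is accepting.
3 states suffice.
        x   y  
>  q0   q0  q1 
   q1   q1  q2 
 * q2   q2  q0 
(> = start, * = accepting)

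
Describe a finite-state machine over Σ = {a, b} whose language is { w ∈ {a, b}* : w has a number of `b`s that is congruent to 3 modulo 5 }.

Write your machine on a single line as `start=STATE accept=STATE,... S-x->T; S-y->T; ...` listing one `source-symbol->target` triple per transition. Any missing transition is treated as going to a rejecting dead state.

Keep the running count of `b`s modulo 5: each `b` advances along the cycle S0 → S1 → S2 → S3 → S4 → S0 while other symbols loop. Accept at S3.
        a   b  
>  S0   S0  S1 
   S1   S1  S2 
   S2   S2  S3 
 * S3   S3  S4 
   S4   S4  S0 
(> = start, * = accepting)

start=S0; accept=S3; S0-a->S0; S0-b->S1; S1-a->S1; S1-b->S2; S2-a->S2; S2-b->S3; S3-a->S3; S3-b->S4; S4-a->S4; S4-b->S0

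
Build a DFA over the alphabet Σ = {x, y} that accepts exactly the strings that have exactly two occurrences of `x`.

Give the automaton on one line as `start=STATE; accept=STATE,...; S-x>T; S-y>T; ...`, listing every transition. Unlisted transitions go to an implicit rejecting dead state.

start=A; accept=C; A-x>B; A-y>A; B-x>C; B-y>B; C-x>D; C-y>C; D-x>D; D-y>D

Count `x`s, saturating at 3: states A through C mean 0 through 2 `x`s seen; D means more than 2. Each `x` increments (capped at D); other symbols loop. Accept from {C}.
       x  y 
>  A   B  A 
   B   C  B 
 * C   D  C 
   D   D  D 
(> = start, * = accepting)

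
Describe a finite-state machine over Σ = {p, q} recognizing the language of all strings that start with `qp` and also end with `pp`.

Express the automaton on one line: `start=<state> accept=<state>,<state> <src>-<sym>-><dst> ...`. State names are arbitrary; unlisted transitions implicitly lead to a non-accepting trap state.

start=s0 accept=s4 s0-p->s1 s0-q->s2 s1-p->s1 s1-q->s1 s2-p->s3 s2-q->s1 s3-p->s4 s3-q->s5 s4-p->s4 s4-q->s5 s5-p->s3 s5-q->s5

Handle the two conditions separately and then intersect. One (4 states) tracks whether the input so far still matches the prefix `qp`; the other (3 states) tracks how much of the suffix `pp` has currently been matched. Each combined state is a pair, one component from each; accept when both components accept. Minimizing collapses redundant product states.
A 6-state machine:
        p   q  
>  s0   s1  s2 
   s1   s1  s1 
   s2   s3  s1 
   s3   s4  s5 
 * s4   s4  s5 
   s5   s3  s5 
(> = start, * = accepting)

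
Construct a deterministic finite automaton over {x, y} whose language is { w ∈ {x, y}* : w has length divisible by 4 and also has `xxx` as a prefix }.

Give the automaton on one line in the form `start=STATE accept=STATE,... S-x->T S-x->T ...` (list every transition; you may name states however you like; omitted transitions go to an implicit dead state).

Build one automaton per condition and run them in lockstep. One (4 states) tracks the input length modulo 4; the other (5 states) tracks whether the input so far still matches the prefix `xxx`. Each combined state is a pair, one component from each; accept when both components accept. Minimizing collapses redundant product states.
With 8 states:
        x   y  
>  s0   s1  s2 
   s1   s3  s2 
   s2   s2  s2 
   s3   s4  s2 
   s4   s5  s5 
 * s5   s6  s6 
   s6   s7  s7 
   s7   s4  s4 
(> = start, * = accepting)

start=s0 accept=s5 s0-x->s1 s0-y->s2 s1-x->s3 s1-y->s2 s2-x->s2 s2-y->s2 s3-x->s4 s3-y->s2 s4-x->s5 s4-y->s5 s5-x->s6 s5-y->s6 s6-x->s7 s6-y->s7 s7-x->s4 s7-y->s4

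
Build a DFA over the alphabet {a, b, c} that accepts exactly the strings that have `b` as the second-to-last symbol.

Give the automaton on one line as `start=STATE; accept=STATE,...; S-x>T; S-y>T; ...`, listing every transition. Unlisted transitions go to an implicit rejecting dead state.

Because acceptance depends on a position counted from the end, the machine has to buffer the most recent 2 symbols. Make each state the string of the last up-to-2 symbols read; on input `x` shift the window left and append `x`. Accept when the buffered window has length 2 and begins with `b`.
With 13 states:
          a    b    c  
>  s0     s1   s2   s3 
   s1     s4   s5   s6 
   s2     s7   s8   s9 
   s3    s10  s11  s12 
   s4     s4   s5   s6 
   s5     s7   s8   s9 
   s6    s10  s11  s12 
 * s7     s4   s5   s6 
 * s8     s7   s8   s9 
 * s9    s10  s11  s12 
   s10    s4   s5   s6 
   s11    s7   s8   s9 
   s12   s10  s11  s12 
(> = start, * = accepting)

start=s0; accept=s7,s8,s9; s0-a>s1; s0-b>s2; s0-c>s3; s1-a>s4; s1-b>s5; s1-c>s6; s2-a>s7; s2-b>s8; s2-c>s9; s3-a>s10; s3-b>s11; s3-c>s12; s4-a>s4; s4-b>s5; s4-c>s6; s5-a>s7; s5-b>s8; s5-c>s9; s6-a>s10; s6-b>s11; s6-c>s12; s7-a>s4; s7-b>s5; s7-c>s6; s8-a>s7; s8-b>s8; s8-c>s9; s9-a>s10; s9-b>s11; s9-c>s12; s10-a>s4; s10-b>s5; s10-c>s6; s11-a>s7; s11-b>s8; s11-c>s9; s12-a>s10; s12-b>s11; s12-c>s12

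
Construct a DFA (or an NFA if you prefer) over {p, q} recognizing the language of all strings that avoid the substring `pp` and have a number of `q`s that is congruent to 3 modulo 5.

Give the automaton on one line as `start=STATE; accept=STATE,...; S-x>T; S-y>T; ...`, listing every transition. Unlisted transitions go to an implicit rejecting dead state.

Run two small machines in parallel and take their product. One (3 states) tracks partial matches of the forbidden pattern `pp`; the other (5 states) tracks the count of `q`s modulo 5. Each combined state is a pair, one component from each; accept when both components accept.
       p  q 
>  A   B  C 
   B   D  C 
   C   E  F 
   D   D  G 
   E   G  F 
   F   H  I 
   G   G  J 
   H   J  I 
 * I   K  L 
   J   J  M 
 * K   M  L 
   L   N  A 
   M   M  O 
   N   O  A 
   O   O  D 
(> = start, * = accepting)

start=A; accept=I,K; A-p>B; A-q>C; B-p>D; B-q>C; C-p>E; C-q>F; D-p>D; D-q>G; E-p>G; E-q>F; F-p>H; F-q>I; G-p>G; G-q>J; H-p>J; H-q>I; I-p>K; I-q>L; J-p>J; J-q>M; K-p>M; K-q>L; L-p>N; L-q>A; M-p>M; M-q>O; N-p>O; N-q>A; O-p>O; O-q>D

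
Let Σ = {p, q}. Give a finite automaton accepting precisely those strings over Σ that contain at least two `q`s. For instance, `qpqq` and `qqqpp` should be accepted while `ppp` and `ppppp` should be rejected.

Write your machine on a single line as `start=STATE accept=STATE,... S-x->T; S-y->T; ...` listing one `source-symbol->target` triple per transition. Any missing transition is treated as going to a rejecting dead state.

Only the number of `q`s matters, and only up to 3. Make a chain A → B → C → D advanced by each `q` (with D absorbing); every other symbol self-loops. The accepting set is {C, D}.
4 states suffice.
       p  q 
>  A   A  B 
   B   B  C 
 * C   C  D 
 * D   D  D 
(> = start, * = accepting)

start=A; accept=C,D; A-p->A; A-q->B; B-p->B; B-q->C; C-p->C; C-q->D; D-p->D; D-q->D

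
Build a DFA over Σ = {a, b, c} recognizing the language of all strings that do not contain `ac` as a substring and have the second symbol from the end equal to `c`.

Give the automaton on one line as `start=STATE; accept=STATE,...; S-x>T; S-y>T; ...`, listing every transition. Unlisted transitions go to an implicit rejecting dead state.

start=q0; accept=q4,q5,q6; q0-a>q1; q0-b>q0; q0-c>q2; q1-a>q1; q1-b>q0; q1-c>q3; q2-a>q4; q2-b>q5; q2-c>q6; q3-a>q3; q3-b>q3; q3-c>q3; q4-a>q1; q4-b>q0; q4-c>q3; q5-a>q1; q5-b>q0; q5-c>q2; q6-a>q4; q6-b>q5; q6-c>q6

Build one automaton per condition and run them in lockstep. The first has 3 states tracking partial matches of the forbidden pattern `ac`; the second has 13 states tracking the last 2 symbols read. A product state is a pair (one from each), accepting exactly when both do. After merging equivalent states the machine shrinks.
        a   b   c  
>  q0   q1  q0  q2 
   q1   q1  q0  q3 
   q2   q4  q5  q6 
   q3   q3  q3  q3 
 * q4   q1  q0  q3 
 * q5   q1  q0  q2 
 * q6   q4  q5  q6 
(> = start, * = accepting)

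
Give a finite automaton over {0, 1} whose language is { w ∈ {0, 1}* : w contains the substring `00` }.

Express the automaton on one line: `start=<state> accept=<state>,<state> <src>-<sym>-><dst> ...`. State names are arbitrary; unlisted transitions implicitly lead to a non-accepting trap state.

States q0..q1 record the length of the longest prefix of `00` that matches the current input suffix. Reaching q2 means `00` has been seen, and we stay there forever. Accept from q2.
A 3-state machine:
        0   1  
>  q0   q1  q0 
   q1   q2  q0 
 * q2   q2  q2 
(> = start, * = accepting)

start=q0 accept=q2 q0-0->q1 q0-1->q0 q1-0->q2 q1-1->q0 q2-0->q2 q2-1->q2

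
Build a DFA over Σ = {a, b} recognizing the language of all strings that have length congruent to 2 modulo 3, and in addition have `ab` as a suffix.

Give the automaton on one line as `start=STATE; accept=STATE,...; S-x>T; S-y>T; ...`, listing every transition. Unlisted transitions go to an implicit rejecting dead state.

Run two small machines in parallel and take their product. The first has 3 states tracking the input length modulo 3; the second has 3 states tracking how much of the suffix `ab` has currently been matched. A product state is a pair (one from each), accepting exactly when both do. Minimizing collapses redundant product states.
With 5 states:
        a   b  
>  s0   s1  s2 
   s1   s3  s4 
   s2   s3  s3 
   s3   s0  s0 
 * s4   s0  s0 
(> = start, * = accepting)

start=s0; accept=s4; s0-a>s1; s0-b>s2; s1-a>s3; s1-b>s4; s2-a>s3; s2-b>s3; s3-a>s0; s3-b>s0; s4-a>s0; s4-b>s0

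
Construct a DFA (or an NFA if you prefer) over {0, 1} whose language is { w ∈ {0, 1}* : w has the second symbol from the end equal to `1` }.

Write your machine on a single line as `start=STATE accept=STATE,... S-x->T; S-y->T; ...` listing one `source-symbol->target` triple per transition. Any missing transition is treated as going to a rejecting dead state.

A DFA must remember the last 2 symbols (since which symbol is second-to-last isn't known until the input ends). Use one state per possible window of the last ≤2 symbols; accept from those whose window starts with `1`.
With 7 states:
        0   1  
>  S0   S1  S2 
   S1   S3  S4 
   S2   S5  S6 
   S3   S3  S4 
   S4   S5  S6 
 * S5   S3  S4 
 * S6   S5  S6 
(> = start, * = accepting)

start=S0; accept=S5,S6; S0-0->S1; S0-1->S2; S1-0->S3; S1-1->S4; S2-0->S5; S2-1->S6; S3-0->S3; S3-1->S4; S4-0->S5; S4-1->S6; S5-0->S3; S5-1->S4; S6-0->S5; S6-1->S6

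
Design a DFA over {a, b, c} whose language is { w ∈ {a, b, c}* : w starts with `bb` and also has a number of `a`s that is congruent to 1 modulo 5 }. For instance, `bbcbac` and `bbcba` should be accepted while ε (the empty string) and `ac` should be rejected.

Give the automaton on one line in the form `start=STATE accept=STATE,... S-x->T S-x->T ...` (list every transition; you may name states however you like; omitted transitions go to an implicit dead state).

Run two small machines in parallel and take their product. The first has 4 states tracking whether the input so far still matches the prefix `bb`; the second has 5 states tracking the count of `a`s modulo 5. A product state is a pair (one from each), accepting exactly when both do. After merging equivalent states the machine shrinks.
With 8 states:
        a   b   c  
>  q0   q1  q2  q1 
   q1   q1  q1  q1 
   q2   q1  q3  q1 
   q3   q4  q3  q3 
 * q4   q5  q4  q4 
   q5   q6  q5  q5 
   q6   q7  q6  q6 
   q7   q3  q7  q7 
(> = start, * = accepting)

start=q0 accept=q4 q0-a->q1 q0-b->q2 q0-c->q1 q1-a->q1 q1-b->q1 q1-c->q1 q2-a->q1 q2-b->q3 q2-c->q1 q3-a->q4 q3-b->q3 q3-c->q3 q4-a->q5 q4-b->q4 q4-c->q4 q5-a->q6 q5-b->q5 q5-c->q5 q6-a->q7 q6-b->q6 q6-c->q6 q7-a->q3 q7-b->q7 q7-c->q7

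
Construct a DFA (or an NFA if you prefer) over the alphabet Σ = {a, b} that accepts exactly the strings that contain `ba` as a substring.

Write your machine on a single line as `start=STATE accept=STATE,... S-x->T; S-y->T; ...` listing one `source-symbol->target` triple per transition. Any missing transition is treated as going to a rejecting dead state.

start=s0; accept=s2; s0-a->s0; s0-b->s1; s1-a->s2; s1-b->s1; s2-a->s2; s2-b->s2

States s0..s1 record the length of the longest prefix of `ba` that matches the current input suffix. Reaching s2 means `ba` has been seen, and we stay there forever. Accept from s2.
A 3-state machine:
        a   b  
>  s0   s0  s1 
   s1   s2  s1 
 * s2   s2  s2 
(> = start, * = accepting)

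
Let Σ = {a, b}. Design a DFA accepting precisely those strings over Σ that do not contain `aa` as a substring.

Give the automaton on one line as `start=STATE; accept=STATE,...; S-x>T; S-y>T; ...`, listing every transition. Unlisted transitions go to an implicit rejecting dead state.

start=q0; accept=q0,q1; q0-a>q1; q0-b>q0; q1-a>q2; q1-b>q0; q2-a>q2; q2-b>q2

This is the complement of 'contains `aa`'. Use the same substring-matching states — q0 through q2 holding how much of `aa` has just been matched — but flip the accepting set: everything except the trap q2 accepts.
3 states suffice.
        a   b  
>* q0   q1  q0 
 * q1   q2  q0 
   q2   q2  q2 
(> = start, * = accepting)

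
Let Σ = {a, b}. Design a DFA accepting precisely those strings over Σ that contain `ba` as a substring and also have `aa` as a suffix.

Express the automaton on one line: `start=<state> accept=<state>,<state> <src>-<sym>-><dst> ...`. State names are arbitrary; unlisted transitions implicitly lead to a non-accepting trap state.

Run two small machines in parallel and take their product. The first has 3 states tracking whether and how much of `ba` has been seen; the second has 3 states tracking how much of the suffix `aa` has currently been matched. A product state is a pair (one from each), accepting exactly when both do.
With 7 states:
        a   b  
>  q0   q1  q2 
   q1   q3  q2 
   q2   q4  q2 
   q3   q3  q2 
   q4   q5  q6 
 * q5   q5  q6 
   q6   q4  q6 
(> = start, * = accepting)

start=q0 accept=q5 q0-a->q1 q0-b->q2 q1-a->q3 q1-b->q2 q2-a->q4 q2-b->q2 q3-a->q3 q3-b->q2 q4-a->q5 q4-b->q6 q5-a->q5 q5-b->q6 q6-a->q4 q6-b->q6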